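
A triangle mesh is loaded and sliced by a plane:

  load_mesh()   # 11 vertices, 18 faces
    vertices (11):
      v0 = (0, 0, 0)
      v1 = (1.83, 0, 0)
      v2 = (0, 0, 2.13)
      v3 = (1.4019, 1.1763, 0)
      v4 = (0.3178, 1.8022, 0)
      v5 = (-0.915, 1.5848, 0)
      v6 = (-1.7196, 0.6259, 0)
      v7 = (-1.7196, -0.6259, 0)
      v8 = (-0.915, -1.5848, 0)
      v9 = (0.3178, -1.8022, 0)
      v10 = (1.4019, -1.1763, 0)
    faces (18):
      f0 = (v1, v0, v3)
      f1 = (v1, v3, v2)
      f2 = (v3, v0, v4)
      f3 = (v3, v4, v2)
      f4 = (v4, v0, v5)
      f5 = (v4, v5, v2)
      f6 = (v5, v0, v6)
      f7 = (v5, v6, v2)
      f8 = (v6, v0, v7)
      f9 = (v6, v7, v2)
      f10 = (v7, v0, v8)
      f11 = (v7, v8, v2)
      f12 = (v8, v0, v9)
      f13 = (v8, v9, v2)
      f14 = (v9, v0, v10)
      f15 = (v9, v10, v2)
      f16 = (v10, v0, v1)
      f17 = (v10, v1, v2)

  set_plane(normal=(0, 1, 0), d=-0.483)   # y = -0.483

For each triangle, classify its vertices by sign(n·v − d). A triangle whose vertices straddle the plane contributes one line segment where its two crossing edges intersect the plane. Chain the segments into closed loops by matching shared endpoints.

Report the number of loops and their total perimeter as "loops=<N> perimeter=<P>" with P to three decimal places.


Straddling triangles (10 of 18):
  (v6,v0,v7) [++-] → (-1.327, -0.483, 0)–(-1.7196, -0.483, 0)  len=0.3926
  (v6,v7,v2) [+-+] → (-1.7196, -0.483, 0)–(-1.327, -0.483, 0.486303)  len=0.6250
  (v7,v0,v8) [-+-] → (-1.327, -0.483, 0)–(-0.278865, -0.483, 0)  len=1.0481
  (v7,v8,v2) [--+] → (-0.278865, -0.483, 1.48084)–(-1.327, -0.483, 0.486303)  len=1.4449
  (v8,v0,v9) [-+-] → (-0.278865, -0.483, 0)–(0.0851722, -0.483, 0)  len=0.3640
  (v8,v9,v2) [--+] → (0.0851722, -0.483, 1.55915)–(-0.278865, -0.483, 1.48084)  len=0.3724
  (v9,v0,v10) [-+-] → (0.0851722, -0.483, 0)–(0.575634, -0.483, 0)  len=0.4905
  (v9,v10,v2) [--+] → (0.575634, -0.483, 1.2554)–(0.0851722, -0.483, 1.55915)  len=0.5769
  (v10,v0,v1) [-++] → (0.575634, -0.483, 0)–(1.65422, -0.483, 0)  len=1.0786
  (v10,v1,v2) [-++] → (1.65422, -0.483, 0)–(0.575634, -0.483, 1.2554)  len=1.6551

Chained into 1 loop(s):
  loop 1: 10 segments, perimeter = 8.0481
Total perimeter = 8.048

loops=1 perimeter=8.048


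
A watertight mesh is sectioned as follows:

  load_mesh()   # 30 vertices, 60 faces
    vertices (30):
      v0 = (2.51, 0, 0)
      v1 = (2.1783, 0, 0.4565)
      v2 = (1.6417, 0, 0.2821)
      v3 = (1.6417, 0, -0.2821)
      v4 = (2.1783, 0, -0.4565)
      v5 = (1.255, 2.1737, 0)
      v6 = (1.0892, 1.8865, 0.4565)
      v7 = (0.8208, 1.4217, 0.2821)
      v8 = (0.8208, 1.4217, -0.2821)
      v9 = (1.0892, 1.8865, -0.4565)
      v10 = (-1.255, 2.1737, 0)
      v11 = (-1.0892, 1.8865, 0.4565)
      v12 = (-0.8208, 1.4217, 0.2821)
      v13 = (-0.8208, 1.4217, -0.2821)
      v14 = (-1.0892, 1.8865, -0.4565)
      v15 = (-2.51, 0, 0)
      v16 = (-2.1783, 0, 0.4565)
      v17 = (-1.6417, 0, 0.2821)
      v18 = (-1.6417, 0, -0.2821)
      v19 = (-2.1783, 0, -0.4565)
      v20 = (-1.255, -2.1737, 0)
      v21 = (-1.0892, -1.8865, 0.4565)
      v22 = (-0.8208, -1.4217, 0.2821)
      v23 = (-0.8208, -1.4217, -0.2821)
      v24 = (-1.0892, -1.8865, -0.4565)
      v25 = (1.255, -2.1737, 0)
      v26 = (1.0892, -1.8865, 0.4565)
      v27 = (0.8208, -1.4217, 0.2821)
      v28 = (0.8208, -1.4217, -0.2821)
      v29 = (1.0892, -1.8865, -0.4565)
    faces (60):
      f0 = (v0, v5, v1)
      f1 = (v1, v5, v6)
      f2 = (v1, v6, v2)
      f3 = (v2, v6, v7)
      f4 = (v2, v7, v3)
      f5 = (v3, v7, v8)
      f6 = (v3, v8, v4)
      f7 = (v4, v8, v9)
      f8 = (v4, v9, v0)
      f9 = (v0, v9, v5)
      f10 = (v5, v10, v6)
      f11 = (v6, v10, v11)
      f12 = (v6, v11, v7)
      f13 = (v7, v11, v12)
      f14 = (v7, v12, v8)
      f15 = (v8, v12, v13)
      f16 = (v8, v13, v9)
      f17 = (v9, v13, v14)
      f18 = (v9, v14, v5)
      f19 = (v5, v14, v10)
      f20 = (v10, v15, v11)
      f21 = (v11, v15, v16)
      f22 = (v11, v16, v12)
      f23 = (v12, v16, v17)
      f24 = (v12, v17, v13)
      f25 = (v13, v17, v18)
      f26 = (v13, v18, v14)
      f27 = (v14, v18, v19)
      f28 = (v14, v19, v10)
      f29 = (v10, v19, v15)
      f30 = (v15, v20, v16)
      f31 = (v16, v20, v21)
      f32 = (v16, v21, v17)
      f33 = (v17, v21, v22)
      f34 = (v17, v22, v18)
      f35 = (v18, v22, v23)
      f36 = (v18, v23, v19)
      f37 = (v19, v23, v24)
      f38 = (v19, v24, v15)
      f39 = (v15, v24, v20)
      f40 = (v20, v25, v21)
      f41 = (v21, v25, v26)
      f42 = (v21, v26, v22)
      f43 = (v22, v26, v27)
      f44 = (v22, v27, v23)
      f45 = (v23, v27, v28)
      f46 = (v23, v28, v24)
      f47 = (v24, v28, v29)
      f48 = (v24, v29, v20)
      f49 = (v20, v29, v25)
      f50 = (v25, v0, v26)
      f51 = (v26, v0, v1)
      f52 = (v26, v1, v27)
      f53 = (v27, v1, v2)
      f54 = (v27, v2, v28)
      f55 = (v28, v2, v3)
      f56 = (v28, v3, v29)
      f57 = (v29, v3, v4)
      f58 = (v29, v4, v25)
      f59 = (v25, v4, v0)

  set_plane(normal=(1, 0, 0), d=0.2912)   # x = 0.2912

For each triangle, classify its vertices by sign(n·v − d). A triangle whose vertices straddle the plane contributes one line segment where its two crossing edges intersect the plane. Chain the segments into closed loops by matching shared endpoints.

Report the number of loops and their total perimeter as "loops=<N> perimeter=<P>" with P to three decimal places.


Straddling triangles (20 of 60):
  (v5,v10,v6) [+-+] → (0.2912, 2.1737, 0)–(0.2912, 1.98427, 0.301101)  len=0.3557
  (v6,v10,v11) [+--] → (0.2912, 1.98427, 0.301101)–(0.2912, 1.8865, 0.4565)  len=0.1836
  (v6,v11,v7) [+-+] → (0.2912, 1.8865, 0.4565)–(0.2912, 1.55058, 0.330457)  len=0.3588
  (v7,v11,v12) [+--] → (0.2912, 1.55058, 0.330457)–(0.2912, 1.4217, 0.2821)  len=0.1377
  (v7,v12,v8) [+-+] → (0.2912, 1.4217, 0.2821)–(0.2912, 1.4217, -0.100082)  len=0.3822
  (v8,v12,v13) [+--] → (0.2912, 1.4217, -0.100082)–(0.2912, 1.4217, -0.2821)  len=0.1820
  (v8,v13,v9) [+-+] → (0.2912, 1.4217, -0.2821)–(0.2912, 1.69231, -0.383635)  len=0.2890
  (v9,v13,v14) [+--] → (0.2912, 1.69231, -0.383635)–(0.2912, 1.8865, -0.4565)  len=0.2074
  (v9,v14,v5) [+-+] → (0.2912, 1.8865, -0.4565)–(0.2912, 2.05562, -0.187687)  len=0.3176
  (v5,v14,v10) [+--] → (0.2912, 2.05562, -0.187687)–(0.2912, 2.1737, 0)  len=0.2217
  (v20,v25,v21) [-+-] → (0.2912, -2.1737, 0)–(0.2912, -2.05562, 0.187687)  len=0.2217
  (v21,v25,v26) [-++] → (0.2912, -2.05562, 0.187687)–(0.2912, -1.8865, 0.4565)  len=0.3176
  (v21,v26,v22) [-+-] → (0.2912, -1.8865, 0.4565)–(0.2912, -1.69231, 0.383635)  len=0.2074
  (v22,v26,v27) [-++] → (0.2912, -1.69231, 0.383635)–(0.2912, -1.4217, 0.2821)  len=0.2890
  (v22,v27,v23) [-+-] → (0.2912, -1.4217, 0.2821)–(0.2912, -1.4217, 0.100082)  len=0.1820
  (v23,v27,v28) [-++] → (0.2912, -1.4217, 0.100082)–(0.2912, -1.4217, -0.2821)  len=0.3822
  (v23,v28,v24) [-+-] → (0.2912, -1.4217, -0.2821)–(0.2912, -1.55058, -0.330457)  len=0.1377
  (v24,v28,v29) [-++] → (0.2912, -1.55058, -0.330457)–(0.2912, -1.8865, -0.4565)  len=0.3588
  (v24,v29,v20) [-+-] → (0.2912, -1.8865, -0.4565)–(0.2912, -1.98427, -0.301101)  len=0.1836
  (v20,v29,v25) [-++] → (0.2912, -1.98427, -0.301101)–(0.2912, -2.1737, 0)  len=0.3557

Chained into 2 loop(s):
  loop 1: 10 segments, perimeter = 2.6357
  loop 2: 10 segments, perimeter = 2.6357
Total perimeter = 5.271

loops=2 perimeter=5.271


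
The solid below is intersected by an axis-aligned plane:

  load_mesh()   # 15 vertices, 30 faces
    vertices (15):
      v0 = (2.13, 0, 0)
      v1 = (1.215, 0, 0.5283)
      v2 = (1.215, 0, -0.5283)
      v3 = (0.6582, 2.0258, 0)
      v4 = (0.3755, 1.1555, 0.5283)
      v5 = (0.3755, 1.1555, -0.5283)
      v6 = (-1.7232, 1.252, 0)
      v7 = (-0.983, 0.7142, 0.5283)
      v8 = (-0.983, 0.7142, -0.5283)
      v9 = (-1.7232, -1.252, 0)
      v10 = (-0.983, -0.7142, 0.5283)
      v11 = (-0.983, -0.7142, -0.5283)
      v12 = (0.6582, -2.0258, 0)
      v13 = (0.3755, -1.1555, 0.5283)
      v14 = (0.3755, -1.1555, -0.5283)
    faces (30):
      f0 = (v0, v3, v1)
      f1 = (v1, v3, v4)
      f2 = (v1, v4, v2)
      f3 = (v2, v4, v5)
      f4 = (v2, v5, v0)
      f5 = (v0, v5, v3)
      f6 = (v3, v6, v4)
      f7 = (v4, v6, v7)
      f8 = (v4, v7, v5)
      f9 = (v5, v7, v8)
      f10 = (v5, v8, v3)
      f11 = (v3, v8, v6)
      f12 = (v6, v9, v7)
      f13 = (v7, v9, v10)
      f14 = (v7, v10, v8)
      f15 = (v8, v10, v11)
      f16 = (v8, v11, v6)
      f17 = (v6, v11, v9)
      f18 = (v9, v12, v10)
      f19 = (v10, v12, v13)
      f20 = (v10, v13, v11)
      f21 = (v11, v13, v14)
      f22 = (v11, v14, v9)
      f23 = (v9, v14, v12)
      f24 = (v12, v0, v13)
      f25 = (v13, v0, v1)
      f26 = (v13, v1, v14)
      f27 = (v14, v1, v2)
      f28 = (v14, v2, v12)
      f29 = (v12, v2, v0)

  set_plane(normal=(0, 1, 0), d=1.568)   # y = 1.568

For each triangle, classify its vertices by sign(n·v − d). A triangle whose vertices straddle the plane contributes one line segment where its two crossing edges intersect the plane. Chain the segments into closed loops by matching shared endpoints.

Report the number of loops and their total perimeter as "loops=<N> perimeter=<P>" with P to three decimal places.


loops=1 perimeter=3.692

Straddling triangles (6 of 30):
  (v0,v3,v1) [-+-] → (0.990804, 1.568, 0)–(0.784028, 1.568, 0.119388)  len=0.2388
  (v1,v3,v4) [-+-] → (0.784028, 1.568, 0.119388)–(0.509493, 1.568, 0.277899)  len=0.3170
  (v0,v5,v3) [--+] → (0.509493, 1.568, -0.277899)–(0.990804, 1.568, 0)  len=0.5558
  (v3,v6,v4) [+--] → (-0.750698, 1.568, 0)–(0.509493, 1.568, 0.277899)  len=1.2905
  (v5,v8,v3) [--+] → (0.0853566, 1.568, -0.184397)–(0.509493, 1.568, -0.277899)  len=0.4343
  (v3,v8,v6) [+--] → (0.0853566, 1.568, -0.184397)–(-0.750698, 1.568, 0)  len=0.8561

Chained into 1 loop(s):
  loop 1: 6 segments, perimeter = 3.6925
Total perimeter = 3.692


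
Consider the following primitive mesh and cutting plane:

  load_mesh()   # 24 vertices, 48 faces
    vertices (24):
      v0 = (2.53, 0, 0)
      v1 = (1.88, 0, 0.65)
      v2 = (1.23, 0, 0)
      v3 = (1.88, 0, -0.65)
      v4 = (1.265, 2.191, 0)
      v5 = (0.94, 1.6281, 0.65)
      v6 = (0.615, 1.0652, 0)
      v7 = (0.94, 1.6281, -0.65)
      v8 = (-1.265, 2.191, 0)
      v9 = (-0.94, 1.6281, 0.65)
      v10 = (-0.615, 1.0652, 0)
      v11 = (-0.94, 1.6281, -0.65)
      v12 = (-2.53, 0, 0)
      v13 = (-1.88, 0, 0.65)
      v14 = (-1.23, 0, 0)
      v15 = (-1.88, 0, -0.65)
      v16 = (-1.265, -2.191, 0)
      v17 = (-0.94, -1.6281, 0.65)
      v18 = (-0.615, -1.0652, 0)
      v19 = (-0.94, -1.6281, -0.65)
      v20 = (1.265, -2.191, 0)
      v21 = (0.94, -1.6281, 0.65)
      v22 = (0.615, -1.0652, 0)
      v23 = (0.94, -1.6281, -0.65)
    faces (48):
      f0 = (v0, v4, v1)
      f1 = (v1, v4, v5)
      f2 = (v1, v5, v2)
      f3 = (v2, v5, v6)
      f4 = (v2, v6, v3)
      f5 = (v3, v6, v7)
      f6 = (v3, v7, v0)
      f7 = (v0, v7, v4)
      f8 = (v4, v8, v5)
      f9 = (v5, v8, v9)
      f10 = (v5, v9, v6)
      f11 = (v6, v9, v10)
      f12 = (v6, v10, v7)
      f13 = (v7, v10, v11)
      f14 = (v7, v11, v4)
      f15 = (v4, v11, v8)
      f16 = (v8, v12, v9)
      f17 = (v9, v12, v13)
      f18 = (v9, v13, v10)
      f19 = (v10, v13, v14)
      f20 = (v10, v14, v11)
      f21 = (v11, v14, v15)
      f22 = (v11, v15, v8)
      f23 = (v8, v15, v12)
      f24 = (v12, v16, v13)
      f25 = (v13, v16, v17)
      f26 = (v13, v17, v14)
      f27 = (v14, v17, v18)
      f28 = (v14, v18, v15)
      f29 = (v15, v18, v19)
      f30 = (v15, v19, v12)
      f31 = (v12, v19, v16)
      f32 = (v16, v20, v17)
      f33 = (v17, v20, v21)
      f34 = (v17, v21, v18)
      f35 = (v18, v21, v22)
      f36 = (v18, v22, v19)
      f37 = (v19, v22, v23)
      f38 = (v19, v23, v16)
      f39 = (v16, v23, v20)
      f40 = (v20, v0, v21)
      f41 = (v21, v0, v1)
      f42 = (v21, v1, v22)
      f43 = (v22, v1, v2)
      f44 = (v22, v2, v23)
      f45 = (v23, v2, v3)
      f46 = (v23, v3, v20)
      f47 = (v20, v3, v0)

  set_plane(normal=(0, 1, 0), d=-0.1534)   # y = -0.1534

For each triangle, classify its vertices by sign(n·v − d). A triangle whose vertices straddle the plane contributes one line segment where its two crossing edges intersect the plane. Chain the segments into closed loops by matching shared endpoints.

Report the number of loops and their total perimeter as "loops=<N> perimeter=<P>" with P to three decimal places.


loops=2 perimeter=7.354

Straddling triangles (16 of 48):
  (v12,v16,v13) [+-+] → (-2.44143, -0.1534, 0)–(-1.83694, -0.1534, 0.604491)  len=0.8549
  (v13,v16,v17) [+--] → (-1.83694, -0.1534, 0.604491)–(-1.79143, -0.1534, 0.65)  len=0.0644
  (v13,v17,v14) [+-+] → (-1.79143, -0.1534, 0.65)–(-1.20268, -0.1534, 0.0612432)  len=0.8326
  (v14,v17,v18) [+--] → (-1.20268, -0.1534, 0.0612432)–(-1.14143, -0.1534, 0)  len=0.0866
  (v14,v18,v15) [+-+] → (-1.14143, -0.1534, 0)–(-1.69783, -0.1534, -0.556393)  len=0.7869
  (v15,v18,v19) [+--] → (-1.69783, -0.1534, -0.556393)–(-1.79143, -0.1534, -0.65)  len=0.1324
  (v15,v19,v12) [+-+] → (-1.79143, -0.1534, -0.65)–(-2.38019, -0.1534, -0.0612432)  len=0.8326
  (v12,v19,v16) [+--] → (-2.38019, -0.1534, -0.0612432)–(-2.44143, -0.1534, 0)  len=0.0866
  (v20,v0,v21) [-+-] → (2.44143, -0.1534, 0)–(2.38019, -0.1534, 0.0612432)  len=0.0866
  (v21,v0,v1) [-++] → (2.38019, -0.1534, 0.0612432)–(1.79143, -0.1534, 0.65)  len=0.8326
  (v21,v1,v22) [-+-] → (1.79143, -0.1534, 0.65)–(1.69783, -0.1534, 0.556393)  len=0.1324
  (v22,v1,v2) [-++] → (1.69783, -0.1534, 0.556393)–(1.14143, -0.1534, 0)  len=0.7869
  (v22,v2,v23) [-+-] → (1.14143, -0.1534, 0)–(1.20268, -0.1534, -0.0612432)  len=0.0866
  (v23,v2,v3) [-++] → (1.20268, -0.1534, -0.0612432)–(1.79143, -0.1534, -0.65)  len=0.8326
  (v23,v3,v20) [-+-] → (1.79143, -0.1534, -0.65)–(1.83694, -0.1534, -0.604491)  len=0.0644
  (v20,v3,v0) [-++] → (1.83694, -0.1534, -0.604491)–(2.44143, -0.1534, 0)  len=0.8549

Chained into 2 loop(s):
  loop 1: 8 segments, perimeter = 3.6770
  loop 2: 8 segments, perimeter = 3.6770
Total perimeter = 7.354


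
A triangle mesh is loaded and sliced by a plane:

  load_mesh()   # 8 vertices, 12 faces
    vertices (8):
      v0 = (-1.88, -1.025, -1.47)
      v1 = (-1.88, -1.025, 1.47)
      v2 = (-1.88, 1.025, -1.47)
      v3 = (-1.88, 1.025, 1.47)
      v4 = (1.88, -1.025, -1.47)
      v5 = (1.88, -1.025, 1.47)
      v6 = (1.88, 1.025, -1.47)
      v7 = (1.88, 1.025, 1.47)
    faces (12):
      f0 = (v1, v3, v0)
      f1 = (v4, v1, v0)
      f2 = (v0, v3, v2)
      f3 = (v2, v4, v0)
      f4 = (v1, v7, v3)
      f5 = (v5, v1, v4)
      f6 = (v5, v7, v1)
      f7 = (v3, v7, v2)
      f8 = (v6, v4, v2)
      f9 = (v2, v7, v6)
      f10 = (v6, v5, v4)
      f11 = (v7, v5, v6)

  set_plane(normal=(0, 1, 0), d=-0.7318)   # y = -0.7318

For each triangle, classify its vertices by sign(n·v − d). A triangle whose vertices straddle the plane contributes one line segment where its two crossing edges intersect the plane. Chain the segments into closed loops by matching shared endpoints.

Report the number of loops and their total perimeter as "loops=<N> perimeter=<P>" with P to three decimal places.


loops=1 perimeter=13.400

Straddling triangles (8 of 12):
  (v1,v3,v0) [-+-] → (-1.88, -0.7318, 1.47)–(-1.88, -0.7318, -1.04951)  len=2.5195
  (v0,v3,v2) [-++] → (-1.88, -0.7318, -1.04951)–(-1.88, -0.7318, -1.47)  len=0.4205
  (v2,v4,v0) [+--] → (1.34223, -0.7318, -1.47)–(-1.88, -0.7318, -1.47)  len=3.2222
  (v1,v7,v3) [-++] → (-1.34223, -0.7318, 1.47)–(-1.88, -0.7318, 1.47)  len=0.5378
  (v5,v7,v1) [-+-] → (1.88, -0.7318, 1.47)–(-1.34223, -0.7318, 1.47)  len=3.2222
  (v6,v4,v2) [+-+] → (1.88, -0.7318, -1.47)–(1.34223, -0.7318, -1.47)  len=0.5378
  (v6,v5,v4) [+--] → (1.88, -0.7318, 1.04951)–(1.88, -0.7318, -1.47)  len=2.5195
  (v7,v5,v6) [+-+] → (1.88, -0.7318, 1.47)–(1.88, -0.7318, 1.04951)  len=0.4205

Chained into 1 loop(s):
  loop 1: 8 segments, perimeter = 13.4000
Total perimeter = 13.400


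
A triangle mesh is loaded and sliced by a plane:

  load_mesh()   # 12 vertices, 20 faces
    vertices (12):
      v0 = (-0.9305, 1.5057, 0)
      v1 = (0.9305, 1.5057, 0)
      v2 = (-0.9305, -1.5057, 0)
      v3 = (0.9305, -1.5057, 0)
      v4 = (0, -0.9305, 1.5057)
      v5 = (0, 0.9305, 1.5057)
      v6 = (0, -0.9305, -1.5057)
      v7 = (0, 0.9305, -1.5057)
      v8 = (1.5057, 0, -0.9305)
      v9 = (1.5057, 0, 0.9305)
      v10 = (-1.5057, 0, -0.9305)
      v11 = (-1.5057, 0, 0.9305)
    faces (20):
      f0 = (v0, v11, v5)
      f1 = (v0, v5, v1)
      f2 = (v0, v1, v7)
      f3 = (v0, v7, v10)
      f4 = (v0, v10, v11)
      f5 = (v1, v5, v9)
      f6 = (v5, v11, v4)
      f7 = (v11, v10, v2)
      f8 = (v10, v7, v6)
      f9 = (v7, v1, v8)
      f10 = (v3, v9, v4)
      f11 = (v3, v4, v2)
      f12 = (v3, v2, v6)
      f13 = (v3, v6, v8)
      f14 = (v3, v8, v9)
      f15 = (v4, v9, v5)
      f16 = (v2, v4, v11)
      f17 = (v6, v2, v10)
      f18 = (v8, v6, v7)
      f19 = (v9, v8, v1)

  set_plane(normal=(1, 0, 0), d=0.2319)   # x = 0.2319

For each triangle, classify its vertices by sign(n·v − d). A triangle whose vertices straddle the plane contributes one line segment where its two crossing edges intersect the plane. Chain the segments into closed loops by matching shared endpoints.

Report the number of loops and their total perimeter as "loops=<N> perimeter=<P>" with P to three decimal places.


loops=1 perimeter=9.611

Straddling triangles (10 of 20):
  (v0,v5,v1) [--+] → (0.2319, 1.07385, 1.13045)–(0.2319, 1.5057, 0)  len=1.2101
  (v0,v1,v7) [-+-] → (0.2319, 1.5057, 0)–(0.2319, 1.07385, -1.13045)  len=1.2101
  (v1,v5,v9) [+-+] → (0.2319, 1.07385, 1.13045)–(0.2319, 0.787189, 1.41711)  len=0.4054
  (v7,v1,v8) [-++] → (0.2319, 1.07385, -1.13045)–(0.2319, 0.787189, -1.41711)  len=0.4054
  (v3,v9,v4) [++-] → (0.2319, -0.787189, 1.41711)–(0.2319, -1.07385, 1.13045)  len=0.4054
  (v3,v4,v2) [+--] → (0.2319, -1.07385, 1.13045)–(0.2319, -1.5057, 0)  len=1.2101
  (v3,v2,v6) [+--] → (0.2319, -1.5057, 0)–(0.2319, -1.07385, -1.13045)  len=1.2101
  (v3,v6,v8) [+-+] → (0.2319, -1.07385, -1.13045)–(0.2319, -0.787189, -1.41711)  len=0.4054
  (v4,v9,v5) [-+-] → (0.2319, -0.787189, 1.41711)–(0.2319, 0.787189, 1.41711)  len=1.5744
  (v8,v6,v7) [+--] → (0.2319, -0.787189, -1.41711)–(0.2319, 0.787189, -1.41711)  len=1.5744

Chained into 1 loop(s):
  loop 1: 10 segments, perimeter = 9.6109
Total perimeter = 9.611


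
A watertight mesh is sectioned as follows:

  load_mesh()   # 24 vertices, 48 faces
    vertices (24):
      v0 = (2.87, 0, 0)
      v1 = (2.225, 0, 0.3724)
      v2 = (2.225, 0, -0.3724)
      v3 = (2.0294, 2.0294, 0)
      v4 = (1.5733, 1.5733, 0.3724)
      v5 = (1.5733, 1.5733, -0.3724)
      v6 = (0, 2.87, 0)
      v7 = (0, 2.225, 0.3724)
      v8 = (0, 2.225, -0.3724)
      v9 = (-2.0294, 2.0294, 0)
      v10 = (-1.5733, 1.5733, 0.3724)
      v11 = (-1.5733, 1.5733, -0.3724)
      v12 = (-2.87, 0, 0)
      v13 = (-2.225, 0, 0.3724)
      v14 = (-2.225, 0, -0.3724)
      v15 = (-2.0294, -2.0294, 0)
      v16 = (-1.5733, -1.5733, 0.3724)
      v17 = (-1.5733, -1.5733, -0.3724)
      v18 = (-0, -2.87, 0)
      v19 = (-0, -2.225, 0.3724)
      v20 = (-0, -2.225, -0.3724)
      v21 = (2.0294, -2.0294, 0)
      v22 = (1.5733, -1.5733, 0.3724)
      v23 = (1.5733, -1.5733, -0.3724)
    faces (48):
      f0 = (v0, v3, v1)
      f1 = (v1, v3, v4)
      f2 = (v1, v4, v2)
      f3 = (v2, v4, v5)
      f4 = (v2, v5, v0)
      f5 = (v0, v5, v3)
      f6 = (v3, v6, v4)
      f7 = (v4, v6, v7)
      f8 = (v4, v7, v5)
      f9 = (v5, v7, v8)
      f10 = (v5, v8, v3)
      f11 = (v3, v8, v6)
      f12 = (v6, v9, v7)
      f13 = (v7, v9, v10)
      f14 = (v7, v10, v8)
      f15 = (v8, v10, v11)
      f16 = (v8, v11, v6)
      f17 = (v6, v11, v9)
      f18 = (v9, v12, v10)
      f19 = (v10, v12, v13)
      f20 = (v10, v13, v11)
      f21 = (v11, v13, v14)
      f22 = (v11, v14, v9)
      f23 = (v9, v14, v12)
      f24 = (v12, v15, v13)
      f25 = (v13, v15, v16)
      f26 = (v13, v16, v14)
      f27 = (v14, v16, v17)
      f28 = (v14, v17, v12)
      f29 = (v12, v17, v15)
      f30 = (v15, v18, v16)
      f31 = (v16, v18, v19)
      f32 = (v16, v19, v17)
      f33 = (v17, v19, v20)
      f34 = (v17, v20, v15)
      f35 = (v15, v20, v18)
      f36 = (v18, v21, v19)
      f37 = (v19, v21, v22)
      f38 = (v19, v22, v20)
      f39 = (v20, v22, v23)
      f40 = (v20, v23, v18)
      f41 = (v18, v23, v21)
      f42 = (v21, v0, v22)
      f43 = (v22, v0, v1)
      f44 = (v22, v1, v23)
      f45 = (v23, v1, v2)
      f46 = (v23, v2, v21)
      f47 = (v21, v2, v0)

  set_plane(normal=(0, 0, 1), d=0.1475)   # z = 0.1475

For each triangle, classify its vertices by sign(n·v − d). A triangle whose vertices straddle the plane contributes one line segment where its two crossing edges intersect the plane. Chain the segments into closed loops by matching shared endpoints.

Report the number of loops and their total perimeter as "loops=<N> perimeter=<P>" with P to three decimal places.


Straddling triangles (32 of 48):
  (v0,v3,v1) [--+] → (2.10687, 1.2256, 0.1475)–(2.61453, 0, 0.1475)  len=1.3266
  (v1,v3,v4) [+-+] → (2.10687, 1.2256, 0.1475)–(1.84875, 1.84875, 0.1475)  len=0.6745
  (v1,v4,v2) [++-] → (1.77009, 1.09823, 0.1475)–(2.225, 0, 0.1475)  len=1.1887
  (v2,v4,v5) [-+-] → (1.77009, 1.09823, 0.1475)–(1.5733, 1.5733, 0.1475)  len=0.5142
  (v3,v6,v4) [--+] → (0.623152, 2.3564, 0.1475)–(1.84875, 1.84875, 0.1475)  len=1.3266
  (v4,v6,v7) [+-+] → (0.623152, 2.3564, 0.1475)–(0, 2.61453, 0.1475)  len=0.6745
  (v4,v7,v5) [++-] → (0.475074, 2.02821, 0.1475)–(1.5733, 1.5733, 0.1475)  len=1.1887
  (v5,v7,v8) [-+-] → (0.475074, 2.02821, 0.1475)–(0, 2.225, 0.1475)  len=0.5142
  (v6,v9,v7) [--+] → (-1.2256, 2.10687, 0.1475)–(0, 2.61453, 0.1475)  len=1.3266
  (v7,v9,v10) [+-+] → (-1.2256, 2.10687, 0.1475)–(-1.84875, 1.84875, 0.1475)  len=0.6745
  (v7,v10,v8) [++-] → (-1.09823, 1.77009, 0.1475)–(0, 2.225, 0.1475)  len=1.1887
  (v8,v10,v11) [-+-] → (-1.09823, 1.77009, 0.1475)–(-1.5733, 1.5733, 0.1475)  len=0.5142
  (v9,v12,v10) [--+] → (-2.3564, 0.623152, 0.1475)–(-1.84875, 1.84875, 0.1475)  len=1.3266
  (v10,v12,v13) [+-+] → (-2.3564, 0.623152, 0.1475)–(-2.61453, 0, 0.1475)  len=0.6745
  (v10,v13,v11) [++-] → (-2.02821, 0.475074, 0.1475)–(-1.5733, 1.5733, 0.1475)  len=1.1887
  (v11,v13,v14) [-+-] → (-2.02821, 0.475074, 0.1475)–(-2.225, 0, 0.1475)  len=0.5142
  (v12,v15,v13) [--+] → (-2.10687, -1.2256, 0.1475)–(-2.61453, 0, 0.1475)  len=1.3266
  (v13,v15,v16) [+-+] → (-2.10687, -1.2256, 0.1475)–(-1.84875, -1.84875, 0.1475)  len=0.6745
  (v13,v16,v14) [++-] → (-1.77009, -1.09823, 0.1475)–(-2.225, 0, 0.1475)  len=1.1887
  (v14,v16,v17) [-+-] → (-1.77009, -1.09823, 0.1475)–(-1.5733, -1.5733, 0.1475)  len=0.5142
  (v15,v18,v16) [--+] → (-0.623152, -2.3564, 0.1475)–(-1.84875, -1.84875, 0.1475)  len=1.3266
  (v16,v18,v19) [+-+] → (-0.623152, -2.3564, 0.1475)–(0, -2.61453, 0.1475)  len=0.6745
  (v16,v19,v17) [++-] → (-0.475074, -2.02821, 0.1475)–(-1.5733, -1.5733, 0.1475)  len=1.1887
  (v17,v19,v20) [-+-] → (-0.475074, -2.02821, 0.1475)–(0, -2.225, 0.1475)  len=0.5142
  (v18,v21,v19) [--+] → (1.2256, -2.10687, 0.1475)–(0, -2.61453, 0.1475)  len=1.3266
  (v19,v21,v22) [+-+] → (1.2256, -2.10687, 0.1475)–(1.84875, -1.84875, 0.1475)  len=0.6745
  (v19,v22,v20) [++-] → (1.09823, -1.77009, 0.1475)–(0, -2.225, 0.1475)  len=1.1887
  (v20,v22,v23) [-+-] → (1.09823, -1.77009, 0.1475)–(1.5733, -1.5733, 0.1475)  len=0.5142
  (v21,v0,v22) [--+] → (2.3564, -0.623152, 0.1475)–(1.84875, -1.84875, 0.1475)  len=1.3266
  (v22,v0,v1) [+-+] → (2.3564, -0.623152, 0.1475)–(2.61453, 0, 0.1475)  len=0.6745
  (v22,v1,v23) [++-] → (2.02821, -0.475074, 0.1475)–(1.5733, -1.5733, 0.1475)  len=1.1887
  (v23,v1,v2) [-+-] → (2.02821, -0.475074, 0.1475)–(2.225, 0, 0.1475)  len=0.5142

Chained into 2 loop(s):
  loop 1: 16 segments, perimeter = 16.0086
  loop 2: 16 segments, perimeter = 13.6235
Total perimeter = 29.632

loops=2 perimeter=29.632


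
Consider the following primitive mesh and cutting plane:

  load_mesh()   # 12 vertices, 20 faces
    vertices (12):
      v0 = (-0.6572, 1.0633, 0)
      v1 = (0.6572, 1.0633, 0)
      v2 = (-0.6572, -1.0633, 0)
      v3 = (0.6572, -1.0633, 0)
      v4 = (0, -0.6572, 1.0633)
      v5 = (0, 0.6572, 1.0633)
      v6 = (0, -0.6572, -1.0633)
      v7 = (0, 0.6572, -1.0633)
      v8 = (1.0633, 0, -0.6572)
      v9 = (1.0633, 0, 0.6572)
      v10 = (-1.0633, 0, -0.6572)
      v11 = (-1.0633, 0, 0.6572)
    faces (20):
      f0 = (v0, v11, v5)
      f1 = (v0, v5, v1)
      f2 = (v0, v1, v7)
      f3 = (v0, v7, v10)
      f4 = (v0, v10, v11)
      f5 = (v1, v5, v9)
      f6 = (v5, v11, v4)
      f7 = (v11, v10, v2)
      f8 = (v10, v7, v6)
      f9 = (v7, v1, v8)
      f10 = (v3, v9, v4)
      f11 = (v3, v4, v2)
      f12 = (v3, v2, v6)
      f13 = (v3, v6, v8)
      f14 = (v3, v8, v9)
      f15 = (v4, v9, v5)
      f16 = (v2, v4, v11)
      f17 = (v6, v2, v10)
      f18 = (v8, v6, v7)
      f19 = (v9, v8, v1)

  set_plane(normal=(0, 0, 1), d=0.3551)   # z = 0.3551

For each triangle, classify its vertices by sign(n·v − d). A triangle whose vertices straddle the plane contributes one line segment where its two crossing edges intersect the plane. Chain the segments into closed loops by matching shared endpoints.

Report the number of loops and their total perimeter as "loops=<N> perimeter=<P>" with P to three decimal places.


loops=1 perimeter=6.327

Straddling triangles (10 of 20):
  (v0,v11,v5) [-++] → (-0.876625, 0.488775, 0.3551)–(-0.437721, 0.927679, 0.3551)  len=0.6207
  (v0,v5,v1) [-+-] → (-0.437721, 0.927679, 0.3551)–(0.437721, 0.927679, 0.3551)  len=0.8754
  (v0,v10,v11) [--+] → (-1.0633, 0, 0.3551)–(-0.876625, 0.488775, 0.3551)  len=0.5232
  (v1,v5,v9) [-++] → (0.437721, 0.927679, 0.3551)–(0.876625, 0.488775, 0.3551)  len=0.6207
  (v11,v10,v2) [+--] → (-1.0633, 0, 0.3551)–(-0.876625, -0.488775, 0.3551)  len=0.5232
  (v3,v9,v4) [-++] → (0.876625, -0.488775, 0.3551)–(0.437721, -0.927679, 0.3551)  len=0.6207
  (v3,v4,v2) [-+-] → (0.437721, -0.927679, 0.3551)–(-0.437721, -0.927679, 0.3551)  len=0.8754
  (v3,v8,v9) [--+] → (1.0633, 0, 0.3551)–(0.876625, -0.488775, 0.3551)  len=0.5232
  (v2,v4,v11) [-++] → (-0.437721, -0.927679, 0.3551)–(-0.876625, -0.488775, 0.3551)  len=0.6207
  (v9,v8,v1) [+--] → (1.0633, 0, 0.3551)–(0.876625, 0.488775, 0.3551)  len=0.5232

Chained into 1 loop(s):
  loop 1: 10 segments, perimeter = 6.3265
Total perimeter = 6.327


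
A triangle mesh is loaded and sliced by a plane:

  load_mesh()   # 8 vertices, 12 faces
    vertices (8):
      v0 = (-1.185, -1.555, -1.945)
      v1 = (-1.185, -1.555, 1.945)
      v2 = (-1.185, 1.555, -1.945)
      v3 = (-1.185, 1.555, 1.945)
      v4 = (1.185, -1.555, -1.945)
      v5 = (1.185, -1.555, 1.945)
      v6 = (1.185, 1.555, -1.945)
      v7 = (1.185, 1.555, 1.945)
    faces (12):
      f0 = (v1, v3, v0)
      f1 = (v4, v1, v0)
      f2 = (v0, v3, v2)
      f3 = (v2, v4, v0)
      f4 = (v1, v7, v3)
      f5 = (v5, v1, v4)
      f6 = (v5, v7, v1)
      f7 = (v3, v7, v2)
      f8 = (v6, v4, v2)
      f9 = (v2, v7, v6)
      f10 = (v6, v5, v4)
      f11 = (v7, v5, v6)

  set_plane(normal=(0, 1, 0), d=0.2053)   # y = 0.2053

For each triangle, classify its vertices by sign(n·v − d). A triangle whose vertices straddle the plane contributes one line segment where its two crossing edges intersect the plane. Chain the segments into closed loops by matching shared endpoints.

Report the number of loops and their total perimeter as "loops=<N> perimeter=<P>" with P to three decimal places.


loops=1 perimeter=12.520

Straddling triangles (8 of 12):
  (v1,v3,v0) [-+-] → (-1.185, 0.2053, 1.945)–(-1.185, 0.2053, 0.25679)  len=1.6882
  (v0,v3,v2) [-++] → (-1.185, 0.2053, 0.25679)–(-1.185, 0.2053, -1.945)  len=2.2018
  (v2,v4,v0) [+--] → (-0.15645, 0.2053, -1.945)–(-1.185, 0.2053, -1.945)  len=1.0285
  (v1,v7,v3) [-++] → (0.15645, 0.2053, 1.945)–(-1.185, 0.2053, 1.945)  len=1.3415
  (v5,v7,v1) [-+-] → (1.185, 0.2053, 1.945)–(0.15645, 0.2053, 1.945)  len=1.0285
  (v6,v4,v2) [+-+] → (1.185, 0.2053, -1.945)–(-0.15645, 0.2053, -1.945)  len=1.3415
  (v6,v5,v4) [+--] → (1.185, 0.2053, -0.25679)–(1.185, 0.2053, -1.945)  len=1.6882
  (v7,v5,v6) [+-+] → (1.185, 0.2053, 1.945)–(1.185, 0.2053, -0.25679)  len=2.2018

Chained into 1 loop(s):
  loop 1: 8 segments, perimeter = 12.5200
Total perimeter = 12.520


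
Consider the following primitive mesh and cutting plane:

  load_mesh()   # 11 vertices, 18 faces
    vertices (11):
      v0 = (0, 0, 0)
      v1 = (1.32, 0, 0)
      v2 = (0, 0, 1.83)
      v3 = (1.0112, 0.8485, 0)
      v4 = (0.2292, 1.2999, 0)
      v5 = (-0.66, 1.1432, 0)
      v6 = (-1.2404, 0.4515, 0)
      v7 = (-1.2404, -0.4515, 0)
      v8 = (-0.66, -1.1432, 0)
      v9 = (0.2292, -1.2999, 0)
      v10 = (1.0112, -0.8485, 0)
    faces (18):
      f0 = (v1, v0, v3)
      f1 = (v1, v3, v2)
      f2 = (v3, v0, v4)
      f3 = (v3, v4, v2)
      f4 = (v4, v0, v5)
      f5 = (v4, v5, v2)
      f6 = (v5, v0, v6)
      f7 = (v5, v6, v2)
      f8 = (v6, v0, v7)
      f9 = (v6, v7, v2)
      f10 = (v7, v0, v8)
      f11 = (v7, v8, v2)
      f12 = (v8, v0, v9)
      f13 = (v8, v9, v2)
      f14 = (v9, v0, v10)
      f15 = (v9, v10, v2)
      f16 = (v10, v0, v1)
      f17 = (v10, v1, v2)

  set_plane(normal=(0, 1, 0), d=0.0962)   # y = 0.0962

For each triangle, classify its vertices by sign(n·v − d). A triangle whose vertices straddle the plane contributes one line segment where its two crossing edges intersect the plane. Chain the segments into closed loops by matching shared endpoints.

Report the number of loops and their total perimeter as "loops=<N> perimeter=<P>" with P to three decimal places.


loops=1 perimeter=6.777

Straddling triangles (10 of 18):
  (v1,v0,v3) [--+] → (0.114646, 0.0962, 0)–(1.28499, 0.0962, 0)  len=1.1703
  (v1,v3,v2) [-+-] → (1.28499, 0.0962, 0)–(0.114646, 0.0962, 1.62252)  len=2.0006
  (v3,v0,v4) [+-+] → (0.114646, 0.0962, 0)–(0.0169621, 0.0962, 0)  len=0.0977
  (v3,v4,v2) [++-] → (0.0169621, 0.0962, 1.69457)–(0.114646, 0.0962, 1.62252)  len=0.1214
  (v4,v0,v5) [+-+] → (0.0169621, 0.0962, 0)–(-0.0555388, 0.0962, 0)  len=0.0725
  (v4,v5,v2) [++-] → (-0.0555388, 0.0962, 1.67601)–(0.0169621, 0.0962, 1.69457)  len=0.0748
  (v5,v0,v6) [+-+] → (-0.0555388, 0.0962, 0)–(-0.264289, 0.0962, 0)  len=0.2088
  (v5,v6,v2) [++-] → (-0.264289, 0.0962, 1.44009)–(-0.0555388, 0.0962, 1.67601)  len=0.3150
  (v6,v0,v7) [+--] → (-0.264289, 0.0962, 0)–(-1.2404, 0.0962, 0)  len=0.9761
  (v6,v7,v2) [+--] → (-1.2404, 0.0962, 0)–(-0.264289, 0.0962, 1.44009)  len=1.7397

Chained into 1 loop(s):
  loop 1: 10 segments, perimeter = 6.7769
Total perimeter = 6.777


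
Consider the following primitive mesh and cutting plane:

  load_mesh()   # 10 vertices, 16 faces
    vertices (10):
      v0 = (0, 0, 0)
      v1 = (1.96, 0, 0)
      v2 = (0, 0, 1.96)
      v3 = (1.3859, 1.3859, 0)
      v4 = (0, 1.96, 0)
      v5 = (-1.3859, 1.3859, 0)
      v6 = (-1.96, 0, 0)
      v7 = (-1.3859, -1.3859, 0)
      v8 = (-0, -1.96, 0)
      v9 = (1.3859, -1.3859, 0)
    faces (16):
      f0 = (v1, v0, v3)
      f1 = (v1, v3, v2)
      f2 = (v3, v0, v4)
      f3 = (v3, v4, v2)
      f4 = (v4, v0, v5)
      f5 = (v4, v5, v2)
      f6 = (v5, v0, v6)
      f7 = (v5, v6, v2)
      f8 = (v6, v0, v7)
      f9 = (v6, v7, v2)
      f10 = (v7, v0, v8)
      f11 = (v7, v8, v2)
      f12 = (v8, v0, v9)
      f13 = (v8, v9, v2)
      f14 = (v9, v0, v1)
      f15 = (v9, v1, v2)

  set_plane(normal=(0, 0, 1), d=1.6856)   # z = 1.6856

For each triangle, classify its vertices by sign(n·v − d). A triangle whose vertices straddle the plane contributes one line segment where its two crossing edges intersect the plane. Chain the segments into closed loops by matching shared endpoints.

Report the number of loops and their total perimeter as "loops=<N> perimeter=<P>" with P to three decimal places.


Straddling triangles (8 of 16):
  (v1,v3,v2) [--+] → (0.194026, 0.194026, 1.6856)–(0.2744, 0, 1.6856)  len=0.2100
  (v3,v4,v2) [--+] → (0, 0.2744, 1.6856)–(0.194026, 0.194026, 1.6856)  len=0.2100
  (v4,v5,v2) [--+] → (-0.194026, 0.194026, 1.6856)–(0, 0.2744, 1.6856)  len=0.2100
  (v5,v6,v2) [--+] → (-0.2744, 0, 1.6856)–(-0.194026, 0.194026, 1.6856)  len=0.2100
  (v6,v7,v2) [--+] → (-0.194026, -0.194026, 1.6856)–(-0.2744, 0, 1.6856)  len=0.2100
  (v7,v8,v2) [--+] → (0, -0.2744, 1.6856)–(-0.194026, -0.194026, 1.6856)  len=0.2100
  (v8,v9,v2) [--+] → (0.194026, -0.194026, 1.6856)–(0, -0.2744, 1.6856)  len=0.2100
  (v9,v1,v2) [--+] → (0.2744, 0, 1.6856)–(0.194026, -0.194026, 1.6856)  len=0.2100

Chained into 1 loop(s):
  loop 1: 8 segments, perimeter = 1.6801
Total perimeter = 1.680

loops=1 perimeter=1.680


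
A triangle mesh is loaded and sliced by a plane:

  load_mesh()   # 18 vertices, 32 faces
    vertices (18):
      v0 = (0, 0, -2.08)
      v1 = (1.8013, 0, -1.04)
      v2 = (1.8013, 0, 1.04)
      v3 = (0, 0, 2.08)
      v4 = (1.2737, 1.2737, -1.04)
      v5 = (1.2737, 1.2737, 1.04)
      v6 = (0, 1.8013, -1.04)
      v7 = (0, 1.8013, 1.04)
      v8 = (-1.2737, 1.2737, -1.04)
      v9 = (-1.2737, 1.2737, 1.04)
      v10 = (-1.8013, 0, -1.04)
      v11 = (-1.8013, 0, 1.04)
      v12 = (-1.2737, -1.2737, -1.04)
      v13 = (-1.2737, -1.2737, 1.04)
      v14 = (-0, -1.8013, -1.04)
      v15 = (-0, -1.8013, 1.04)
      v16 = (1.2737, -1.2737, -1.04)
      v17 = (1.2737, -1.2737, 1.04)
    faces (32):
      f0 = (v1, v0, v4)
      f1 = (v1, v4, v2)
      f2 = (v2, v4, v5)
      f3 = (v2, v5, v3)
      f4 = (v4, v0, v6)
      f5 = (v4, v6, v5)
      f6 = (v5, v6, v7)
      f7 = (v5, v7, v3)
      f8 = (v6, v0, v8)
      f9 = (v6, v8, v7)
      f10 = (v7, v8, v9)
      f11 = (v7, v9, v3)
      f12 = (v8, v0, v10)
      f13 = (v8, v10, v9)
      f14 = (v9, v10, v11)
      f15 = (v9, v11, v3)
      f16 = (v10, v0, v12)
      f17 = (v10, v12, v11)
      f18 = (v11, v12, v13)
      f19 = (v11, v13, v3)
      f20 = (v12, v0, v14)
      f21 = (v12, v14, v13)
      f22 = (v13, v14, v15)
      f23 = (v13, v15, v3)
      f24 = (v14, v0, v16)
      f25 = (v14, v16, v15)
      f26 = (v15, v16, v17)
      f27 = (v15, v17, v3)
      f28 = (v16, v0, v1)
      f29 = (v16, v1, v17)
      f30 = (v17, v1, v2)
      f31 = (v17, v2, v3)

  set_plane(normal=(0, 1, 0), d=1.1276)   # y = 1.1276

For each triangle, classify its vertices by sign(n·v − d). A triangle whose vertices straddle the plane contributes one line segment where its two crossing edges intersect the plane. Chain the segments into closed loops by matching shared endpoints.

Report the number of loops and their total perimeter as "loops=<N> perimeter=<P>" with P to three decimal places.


Straddling triangles (12 of 32):
  (v1,v0,v4) [--+] → (1.1276, 1.1276, -1.15929)–(1.33422, 1.1276, -1.04)  len=0.2386
  (v1,v4,v2) [-+-] → (1.33422, 1.1276, -1.04)–(1.33422, 1.1276, -0.801413)  len=0.2386
  (v2,v4,v5) [-++] → (1.33422, 1.1276, -0.801413)–(1.33422, 1.1276, 1.04)  len=1.8414
  (v2,v5,v3) [-+-] → (1.33422, 1.1276, 1.04)–(1.1276, 1.1276, 1.15929)  len=0.2386
  (v4,v0,v6) [+-+] → (1.1276, 1.1276, -1.15929)–(0, 1.1276, -1.42897)  len=1.1594
  (v5,v7,v3) [++-] → (0, 1.1276, 1.42897)–(1.1276, 1.1276, 1.15929)  len=1.1594
  (v6,v0,v8) [+-+] → (0, 1.1276, -1.42897)–(-1.1276, 1.1276, -1.15929)  len=1.1594
  (v7,v9,v3) [++-] → (-1.1276, 1.1276, 1.15929)–(0, 1.1276, 1.42897)  len=1.1594
  (v8,v0,v10) [+--] → (-1.1276, 1.1276, -1.15929)–(-1.33422, 1.1276, -1.04)  len=0.2386
  (v8,v10,v9) [+-+] → (-1.33422, 1.1276, -1.04)–(-1.33422, 1.1276, 0.801413)  len=1.8414
  (v9,v10,v11) [+--] → (-1.33422, 1.1276, 0.801413)–(-1.33422, 1.1276, 1.04)  len=0.2386
  (v9,v11,v3) [+--] → (-1.33422, 1.1276, 1.04)–(-1.1276, 1.1276, 1.15929)  len=0.2386

Chained into 1 loop(s):
  loop 1: 12 segments, perimeter = 9.7519
Total perimeter = 9.752

loops=1 perimeter=9.752


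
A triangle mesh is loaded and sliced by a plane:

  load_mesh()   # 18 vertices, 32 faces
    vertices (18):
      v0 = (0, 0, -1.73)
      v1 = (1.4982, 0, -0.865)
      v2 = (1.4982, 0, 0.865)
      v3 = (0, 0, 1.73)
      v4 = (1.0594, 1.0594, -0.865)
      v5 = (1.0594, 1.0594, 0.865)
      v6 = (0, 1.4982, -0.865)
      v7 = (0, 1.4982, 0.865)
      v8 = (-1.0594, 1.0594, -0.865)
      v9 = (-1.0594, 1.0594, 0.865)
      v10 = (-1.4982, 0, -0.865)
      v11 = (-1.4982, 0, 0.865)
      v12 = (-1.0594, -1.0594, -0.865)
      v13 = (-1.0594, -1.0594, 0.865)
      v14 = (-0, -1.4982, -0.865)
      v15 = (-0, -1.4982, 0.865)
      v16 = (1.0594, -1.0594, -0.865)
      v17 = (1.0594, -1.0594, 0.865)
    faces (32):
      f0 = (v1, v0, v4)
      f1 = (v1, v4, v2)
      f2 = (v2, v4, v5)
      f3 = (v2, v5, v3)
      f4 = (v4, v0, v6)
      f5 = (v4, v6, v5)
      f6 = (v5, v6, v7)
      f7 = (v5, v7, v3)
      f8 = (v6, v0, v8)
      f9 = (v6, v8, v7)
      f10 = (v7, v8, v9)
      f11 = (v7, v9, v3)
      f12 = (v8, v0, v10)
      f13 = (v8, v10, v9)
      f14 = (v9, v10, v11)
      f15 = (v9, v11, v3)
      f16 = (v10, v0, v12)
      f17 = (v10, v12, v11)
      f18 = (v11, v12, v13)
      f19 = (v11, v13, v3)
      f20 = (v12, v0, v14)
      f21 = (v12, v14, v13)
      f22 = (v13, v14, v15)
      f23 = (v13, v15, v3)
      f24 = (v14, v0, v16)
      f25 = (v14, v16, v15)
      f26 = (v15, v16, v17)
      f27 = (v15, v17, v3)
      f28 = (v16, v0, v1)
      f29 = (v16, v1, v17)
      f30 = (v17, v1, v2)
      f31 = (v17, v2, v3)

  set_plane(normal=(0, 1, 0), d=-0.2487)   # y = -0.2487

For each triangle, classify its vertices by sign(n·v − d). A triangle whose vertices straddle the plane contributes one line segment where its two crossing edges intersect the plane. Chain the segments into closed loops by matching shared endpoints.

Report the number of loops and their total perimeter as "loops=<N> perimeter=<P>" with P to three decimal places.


loops=1 perimeter=9.778

Straddling triangles (12 of 32):
  (v10,v0,v12) [++-] → (-0.2487, -0.2487, -1.52694)–(-1.39519, -0.2487, -0.865)  len=1.3239
  (v10,v12,v11) [+-+] → (-1.39519, -0.2487, -0.865)–(-1.39519, -0.2487, 0.458873)  len=1.3239
  (v11,v12,v13) [+--] → (-1.39519, -0.2487, 0.458873)–(-1.39519, -0.2487, 0.865)  len=0.4061
  (v11,v13,v3) [+-+] → (-1.39519, -0.2487, 0.865)–(-0.2487, -0.2487, 1.52694)  len=1.3239
  (v12,v0,v14) [-+-] → (-0.2487, -0.2487, -1.52694)–(0, -0.2487, -1.58641)  len=0.2557
  (v13,v15,v3) [--+] → (0, -0.2487, 1.58641)–(-0.2487, -0.2487, 1.52694)  len=0.2557
  (v14,v0,v16) [-+-] → (0, -0.2487, -1.58641)–(0.2487, -0.2487, -1.52694)  len=0.2557
  (v15,v17,v3) [--+] → (0.2487, -0.2487, 1.52694)–(0, -0.2487, 1.58641)  len=0.2557
  (v16,v0,v1) [-++] → (0.2487, -0.2487, -1.52694)–(1.39519, -0.2487, -0.865)  len=1.3239
  (v16,v1,v17) [-+-] → (1.39519, -0.2487, -0.865)–(1.39519, -0.2487, -0.458873)  len=0.4061
  (v17,v1,v2) [-++] → (1.39519, -0.2487, -0.458873)–(1.39519, -0.2487, 0.865)  len=1.3239
  (v17,v2,v3) [-++] → (1.39519, -0.2487, 0.865)–(0.2487, -0.2487, 1.52694)  len=1.3239

Chained into 1 loop(s):
  loop 1: 12 segments, perimeter = 9.7783
Total perimeter = 9.778


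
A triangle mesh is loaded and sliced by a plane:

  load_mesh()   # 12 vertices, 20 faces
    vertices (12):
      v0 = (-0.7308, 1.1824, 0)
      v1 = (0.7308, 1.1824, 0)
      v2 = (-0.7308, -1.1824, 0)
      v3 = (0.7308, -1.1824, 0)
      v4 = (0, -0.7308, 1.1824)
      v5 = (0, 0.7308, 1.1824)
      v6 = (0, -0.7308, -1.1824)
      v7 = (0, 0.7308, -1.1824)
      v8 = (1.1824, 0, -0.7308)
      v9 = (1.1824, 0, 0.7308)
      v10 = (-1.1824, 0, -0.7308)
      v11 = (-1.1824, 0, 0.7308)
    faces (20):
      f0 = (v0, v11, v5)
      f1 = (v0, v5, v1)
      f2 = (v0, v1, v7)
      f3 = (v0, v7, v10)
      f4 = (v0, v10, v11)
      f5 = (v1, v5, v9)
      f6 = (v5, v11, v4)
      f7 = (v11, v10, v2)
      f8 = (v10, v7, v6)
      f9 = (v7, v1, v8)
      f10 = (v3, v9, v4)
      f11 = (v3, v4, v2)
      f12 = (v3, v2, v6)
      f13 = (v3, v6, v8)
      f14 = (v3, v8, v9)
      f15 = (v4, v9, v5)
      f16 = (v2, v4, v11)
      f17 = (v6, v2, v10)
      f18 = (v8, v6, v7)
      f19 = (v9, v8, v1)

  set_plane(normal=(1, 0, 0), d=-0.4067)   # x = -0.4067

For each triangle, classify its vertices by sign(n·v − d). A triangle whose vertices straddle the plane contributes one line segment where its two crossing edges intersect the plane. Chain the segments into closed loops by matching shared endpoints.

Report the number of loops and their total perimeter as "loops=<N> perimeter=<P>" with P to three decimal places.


Straddling triangles (10 of 20):
  (v0,v11,v5) [--+] → (-0.4067, 0.479433, 1.02707)–(-0.4067, 0.982121, 0.524379)  len=0.7109
  (v0,v5,v1) [-++] → (-0.4067, 0.982121, 0.524379)–(-0.4067, 1.1824, 0)  len=0.5613
  (v0,v1,v7) [-++] → (-0.4067, 1.1824, 0)–(-0.4067, 0.982121, -0.524379)  len=0.5613
  (v0,v7,v10) [-+-] → (-0.4067, 0.982121, -0.524379)–(-0.4067, 0.479433, -1.02707)  len=0.7109
  (v5,v11,v4) [+-+] → (-0.4067, 0.479433, 1.02707)–(-0.4067, -0.479433, 1.02707)  len=0.9589
  (v10,v7,v6) [-++] → (-0.4067, 0.479433, -1.02707)–(-0.4067, -0.479433, -1.02707)  len=0.9589
  (v3,v4,v2) [++-] → (-0.4067, -0.982121, 0.524379)–(-0.4067, -1.1824, 0)  len=0.5613
  (v3,v2,v6) [+-+] → (-0.4067, -1.1824, 0)–(-0.4067, -0.982121, -0.524379)  len=0.5613
  (v2,v4,v11) [-+-] → (-0.4067, -0.982121, 0.524379)–(-0.4067, -0.479433, 1.02707)  len=0.7109
  (v6,v2,v10) [+--] → (-0.4067, -0.982121, -0.524379)–(-0.4067, -0.479433, -1.02707)  len=0.7109

Chained into 1 loop(s):
  loop 1: 10 segments, perimeter = 7.0067
Total perimeter = 7.007

loops=1 perimeter=7.007
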